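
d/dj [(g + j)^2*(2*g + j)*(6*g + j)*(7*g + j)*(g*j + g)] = g*(84*g^5 + 472*g^4*j + 236*g^4 + 705*g^3*j^2 + 470*g^3*j + 396*g^2*j^3 + 297*g^2*j^2 + 85*g*j^4 + 68*g*j^3 + 6*j^5 + 5*j^4)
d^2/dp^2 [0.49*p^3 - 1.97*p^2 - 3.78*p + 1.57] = 2.94*p - 3.94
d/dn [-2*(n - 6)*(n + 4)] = 4 - 4*n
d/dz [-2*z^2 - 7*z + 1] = -4*z - 7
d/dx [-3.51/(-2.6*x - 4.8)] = -9.126/(2.6*x + 4.8)^2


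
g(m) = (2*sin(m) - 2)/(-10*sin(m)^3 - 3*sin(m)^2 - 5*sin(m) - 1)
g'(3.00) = 4.51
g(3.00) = 0.96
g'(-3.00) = 107.05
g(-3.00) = 7.00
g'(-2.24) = 0.98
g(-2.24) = -0.60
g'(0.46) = -1.00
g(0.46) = 0.24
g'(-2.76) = 17.12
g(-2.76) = -2.85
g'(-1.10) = -0.49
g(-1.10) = -0.46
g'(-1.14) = -0.43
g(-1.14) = -0.45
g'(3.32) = 507.20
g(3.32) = 15.57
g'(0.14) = -4.55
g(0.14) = 0.97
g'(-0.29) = -76.24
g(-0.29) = -6.15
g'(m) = (2*sin(m) - 2)*(30*sin(m)^2*cos(m) + 6*sin(m)*cos(m) + 5*cos(m))/(-10*sin(m)^3 - 3*sin(m)^2 - 5*sin(m) - 1)^2 + 2*cos(m)/(-10*sin(m)^3 - 3*sin(m)^2 - 5*sin(m) - 1)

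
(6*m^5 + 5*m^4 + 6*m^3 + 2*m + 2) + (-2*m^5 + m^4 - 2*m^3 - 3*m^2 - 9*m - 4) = 4*m^5 + 6*m^4 + 4*m^3 - 3*m^2 - 7*m - 2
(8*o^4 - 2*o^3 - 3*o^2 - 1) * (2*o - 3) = 16*o^5 - 28*o^4 + 9*o^2 - 2*o + 3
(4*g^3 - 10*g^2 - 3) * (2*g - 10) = 8*g^4 - 60*g^3 + 100*g^2 - 6*g + 30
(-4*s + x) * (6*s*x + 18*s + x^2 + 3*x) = -24*s^2*x - 72*s^2 + 2*s*x^2 + 6*s*x + x^3 + 3*x^2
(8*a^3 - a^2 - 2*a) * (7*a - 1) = 56*a^4 - 15*a^3 - 13*a^2 + 2*a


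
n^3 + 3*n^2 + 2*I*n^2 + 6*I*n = n*(n + 3)*(n + 2*I)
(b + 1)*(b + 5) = b^2 + 6*b + 5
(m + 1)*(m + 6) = m^2 + 7*m + 6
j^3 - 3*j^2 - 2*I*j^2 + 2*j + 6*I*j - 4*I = (j - 2)*(j - 1)*(j - 2*I)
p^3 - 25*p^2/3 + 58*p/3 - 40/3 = (p - 5)*(p - 2)*(p - 4/3)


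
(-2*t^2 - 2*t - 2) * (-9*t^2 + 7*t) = 18*t^4 + 4*t^3 + 4*t^2 - 14*t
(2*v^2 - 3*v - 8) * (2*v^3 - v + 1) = 4*v^5 - 6*v^4 - 18*v^3 + 5*v^2 + 5*v - 8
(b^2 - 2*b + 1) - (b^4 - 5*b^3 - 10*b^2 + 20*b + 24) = -b^4 + 5*b^3 + 11*b^2 - 22*b - 23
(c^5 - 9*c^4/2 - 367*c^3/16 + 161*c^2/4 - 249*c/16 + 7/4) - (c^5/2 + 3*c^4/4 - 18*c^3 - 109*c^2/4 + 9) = c^5/2 - 21*c^4/4 - 79*c^3/16 + 135*c^2/2 - 249*c/16 - 29/4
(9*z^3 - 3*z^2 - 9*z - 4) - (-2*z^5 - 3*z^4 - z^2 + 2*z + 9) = 2*z^5 + 3*z^4 + 9*z^3 - 2*z^2 - 11*z - 13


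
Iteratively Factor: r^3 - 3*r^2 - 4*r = (r + 1)*(r^2 - 4*r) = r*(r + 1)*(r - 4)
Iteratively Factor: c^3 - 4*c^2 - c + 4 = (c + 1)*(c^2 - 5*c + 4) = (c - 1)*(c + 1)*(c - 4)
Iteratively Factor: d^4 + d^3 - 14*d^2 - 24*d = (d)*(d^3 + d^2 - 14*d - 24) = d*(d + 3)*(d^2 - 2*d - 8) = d*(d + 2)*(d + 3)*(d - 4)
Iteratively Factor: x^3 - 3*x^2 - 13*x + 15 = (x - 5)*(x^2 + 2*x - 3) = (x - 5)*(x - 1)*(x + 3)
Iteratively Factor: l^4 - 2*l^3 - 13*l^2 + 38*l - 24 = (l - 1)*(l^3 - l^2 - 14*l + 24) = (l - 1)*(l + 4)*(l^2 - 5*l + 6) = (l - 2)*(l - 1)*(l + 4)*(l - 3)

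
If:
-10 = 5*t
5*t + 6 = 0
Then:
No Solution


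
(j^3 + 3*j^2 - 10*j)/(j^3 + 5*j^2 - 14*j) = (j + 5)/(j + 7)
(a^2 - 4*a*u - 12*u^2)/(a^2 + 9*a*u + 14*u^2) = (a - 6*u)/(a + 7*u)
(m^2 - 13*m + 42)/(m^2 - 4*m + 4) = (m^2 - 13*m + 42)/(m^2 - 4*m + 4)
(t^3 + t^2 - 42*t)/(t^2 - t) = (t^2 + t - 42)/(t - 1)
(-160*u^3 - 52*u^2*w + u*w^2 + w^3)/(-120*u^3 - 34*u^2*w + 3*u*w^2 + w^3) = (8*u - w)/(6*u - w)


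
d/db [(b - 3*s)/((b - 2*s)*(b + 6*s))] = b*(-b + 6*s)/(b^4 + 8*b^3*s - 8*b^2*s^2 - 96*b*s^3 + 144*s^4)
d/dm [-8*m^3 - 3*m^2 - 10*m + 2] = -24*m^2 - 6*m - 10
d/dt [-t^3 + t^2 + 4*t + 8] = -3*t^2 + 2*t + 4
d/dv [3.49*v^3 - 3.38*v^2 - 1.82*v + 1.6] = 10.47*v^2 - 6.76*v - 1.82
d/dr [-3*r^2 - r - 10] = -6*r - 1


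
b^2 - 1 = (b - 1)*(b + 1)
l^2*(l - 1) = l^3 - l^2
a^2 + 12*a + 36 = (a + 6)^2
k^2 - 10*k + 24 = (k - 6)*(k - 4)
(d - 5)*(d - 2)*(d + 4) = d^3 - 3*d^2 - 18*d + 40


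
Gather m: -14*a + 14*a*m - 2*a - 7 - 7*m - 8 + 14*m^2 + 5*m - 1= -16*a + 14*m^2 + m*(14*a - 2) - 16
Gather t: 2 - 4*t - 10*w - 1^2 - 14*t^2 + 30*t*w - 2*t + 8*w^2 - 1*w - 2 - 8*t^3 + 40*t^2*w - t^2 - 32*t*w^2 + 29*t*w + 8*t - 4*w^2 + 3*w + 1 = -8*t^3 + t^2*(40*w - 15) + t*(-32*w^2 + 59*w + 2) + 4*w^2 - 8*w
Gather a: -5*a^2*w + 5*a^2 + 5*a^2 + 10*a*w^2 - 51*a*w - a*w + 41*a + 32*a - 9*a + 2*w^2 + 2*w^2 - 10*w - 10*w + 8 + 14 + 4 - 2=a^2*(10 - 5*w) + a*(10*w^2 - 52*w + 64) + 4*w^2 - 20*w + 24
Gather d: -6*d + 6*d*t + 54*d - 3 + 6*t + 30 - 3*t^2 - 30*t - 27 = d*(6*t + 48) - 3*t^2 - 24*t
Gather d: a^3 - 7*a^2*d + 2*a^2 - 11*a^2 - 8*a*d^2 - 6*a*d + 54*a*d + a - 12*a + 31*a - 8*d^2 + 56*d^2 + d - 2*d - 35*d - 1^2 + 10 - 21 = a^3 - 9*a^2 + 20*a + d^2*(48 - 8*a) + d*(-7*a^2 + 48*a - 36) - 12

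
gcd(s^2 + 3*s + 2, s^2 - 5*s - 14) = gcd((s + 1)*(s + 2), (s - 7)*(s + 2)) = s + 2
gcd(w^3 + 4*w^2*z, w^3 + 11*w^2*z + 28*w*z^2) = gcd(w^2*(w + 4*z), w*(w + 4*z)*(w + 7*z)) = w^2 + 4*w*z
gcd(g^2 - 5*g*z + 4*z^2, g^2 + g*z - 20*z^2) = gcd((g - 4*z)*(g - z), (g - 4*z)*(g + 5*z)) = -g + 4*z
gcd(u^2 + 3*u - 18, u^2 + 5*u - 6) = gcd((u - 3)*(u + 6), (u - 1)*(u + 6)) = u + 6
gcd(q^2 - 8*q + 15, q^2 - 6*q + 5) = q - 5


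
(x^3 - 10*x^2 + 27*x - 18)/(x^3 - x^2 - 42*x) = (-x^3 + 10*x^2 - 27*x + 18)/(x*(-x^2 + x + 42))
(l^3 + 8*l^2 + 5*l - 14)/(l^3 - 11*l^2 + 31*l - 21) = (l^2 + 9*l + 14)/(l^2 - 10*l + 21)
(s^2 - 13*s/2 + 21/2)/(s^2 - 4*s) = (2*s^2 - 13*s + 21)/(2*s*(s - 4))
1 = 1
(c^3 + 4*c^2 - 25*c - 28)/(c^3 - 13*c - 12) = (c + 7)/(c + 3)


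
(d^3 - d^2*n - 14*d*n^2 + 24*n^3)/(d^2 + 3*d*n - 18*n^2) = (d^2 + 2*d*n - 8*n^2)/(d + 6*n)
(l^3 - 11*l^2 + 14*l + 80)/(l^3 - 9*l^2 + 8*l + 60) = (l - 8)/(l - 6)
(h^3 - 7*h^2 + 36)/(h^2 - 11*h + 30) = (h^2 - h - 6)/(h - 5)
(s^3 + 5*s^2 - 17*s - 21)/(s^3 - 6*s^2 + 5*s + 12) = (s + 7)/(s - 4)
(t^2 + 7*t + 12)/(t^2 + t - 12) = (t + 3)/(t - 3)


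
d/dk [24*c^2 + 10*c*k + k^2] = 10*c + 2*k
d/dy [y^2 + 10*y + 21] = 2*y + 10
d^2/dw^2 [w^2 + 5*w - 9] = 2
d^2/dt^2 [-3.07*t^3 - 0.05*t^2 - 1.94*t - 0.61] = -18.42*t - 0.1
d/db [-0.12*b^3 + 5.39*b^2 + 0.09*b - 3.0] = -0.36*b^2 + 10.78*b + 0.09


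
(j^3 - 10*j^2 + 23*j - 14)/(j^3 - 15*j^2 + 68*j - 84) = (j - 1)/(j - 6)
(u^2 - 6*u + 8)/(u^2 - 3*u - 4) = (u - 2)/(u + 1)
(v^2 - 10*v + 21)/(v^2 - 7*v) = (v - 3)/v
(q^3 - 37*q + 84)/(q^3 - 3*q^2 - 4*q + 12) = (q^2 + 3*q - 28)/(q^2 - 4)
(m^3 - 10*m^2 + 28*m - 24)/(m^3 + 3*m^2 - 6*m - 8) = (m^2 - 8*m + 12)/(m^2 + 5*m + 4)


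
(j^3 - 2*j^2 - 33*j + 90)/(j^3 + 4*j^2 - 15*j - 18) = (j - 5)/(j + 1)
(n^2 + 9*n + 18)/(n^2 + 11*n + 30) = (n + 3)/(n + 5)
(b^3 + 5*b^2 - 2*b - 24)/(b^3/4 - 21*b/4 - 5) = 4*(b^2 + b - 6)/(b^2 - 4*b - 5)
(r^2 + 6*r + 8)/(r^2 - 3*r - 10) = (r + 4)/(r - 5)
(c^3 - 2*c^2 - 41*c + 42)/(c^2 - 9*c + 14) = (c^2 + 5*c - 6)/(c - 2)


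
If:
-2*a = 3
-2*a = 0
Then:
No Solution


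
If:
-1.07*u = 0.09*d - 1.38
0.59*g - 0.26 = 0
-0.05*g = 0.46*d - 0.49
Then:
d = 1.02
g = 0.44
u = 1.20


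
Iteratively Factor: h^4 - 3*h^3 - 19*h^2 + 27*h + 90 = (h - 5)*(h^3 + 2*h^2 - 9*h - 18) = (h - 5)*(h - 3)*(h^2 + 5*h + 6) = (h - 5)*(h - 3)*(h + 2)*(h + 3)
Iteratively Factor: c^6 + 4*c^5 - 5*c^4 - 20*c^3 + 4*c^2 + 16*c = (c + 4)*(c^5 - 5*c^3 + 4*c) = (c - 2)*(c + 4)*(c^4 + 2*c^3 - c^2 - 2*c) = (c - 2)*(c + 2)*(c + 4)*(c^3 - c) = (c - 2)*(c + 1)*(c + 2)*(c + 4)*(c^2 - c) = c*(c - 2)*(c + 1)*(c + 2)*(c + 4)*(c - 1)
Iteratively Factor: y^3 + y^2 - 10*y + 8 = (y + 4)*(y^2 - 3*y + 2) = (y - 1)*(y + 4)*(y - 2)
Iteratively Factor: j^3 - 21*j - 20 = (j + 1)*(j^2 - j - 20) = (j - 5)*(j + 1)*(j + 4)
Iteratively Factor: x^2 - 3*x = (x - 3)*(x)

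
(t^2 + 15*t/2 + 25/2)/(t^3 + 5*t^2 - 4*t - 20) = (t + 5/2)/(t^2 - 4)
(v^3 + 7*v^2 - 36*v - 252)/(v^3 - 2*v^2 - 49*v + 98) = (v^2 - 36)/(v^2 - 9*v + 14)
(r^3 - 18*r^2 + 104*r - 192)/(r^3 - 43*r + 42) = (r^2 - 12*r + 32)/(r^2 + 6*r - 7)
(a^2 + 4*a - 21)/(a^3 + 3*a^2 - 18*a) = (a + 7)/(a*(a + 6))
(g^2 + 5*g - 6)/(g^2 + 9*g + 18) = (g - 1)/(g + 3)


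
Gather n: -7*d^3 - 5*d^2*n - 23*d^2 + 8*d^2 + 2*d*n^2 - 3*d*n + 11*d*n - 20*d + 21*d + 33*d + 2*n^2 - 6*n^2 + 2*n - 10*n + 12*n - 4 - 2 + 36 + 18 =-7*d^3 - 15*d^2 + 34*d + n^2*(2*d - 4) + n*(-5*d^2 + 8*d + 4) + 48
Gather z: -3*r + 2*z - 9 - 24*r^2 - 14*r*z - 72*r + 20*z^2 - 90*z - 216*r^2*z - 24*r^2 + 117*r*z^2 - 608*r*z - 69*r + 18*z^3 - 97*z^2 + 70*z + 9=-48*r^2 - 144*r + 18*z^3 + z^2*(117*r - 77) + z*(-216*r^2 - 622*r - 18)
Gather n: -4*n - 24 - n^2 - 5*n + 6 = -n^2 - 9*n - 18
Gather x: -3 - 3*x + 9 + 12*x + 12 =9*x + 18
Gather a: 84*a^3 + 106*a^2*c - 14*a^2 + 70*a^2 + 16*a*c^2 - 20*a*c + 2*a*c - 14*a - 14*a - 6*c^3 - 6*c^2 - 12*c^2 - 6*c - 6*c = 84*a^3 + a^2*(106*c + 56) + a*(16*c^2 - 18*c - 28) - 6*c^3 - 18*c^2 - 12*c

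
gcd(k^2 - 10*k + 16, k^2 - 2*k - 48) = k - 8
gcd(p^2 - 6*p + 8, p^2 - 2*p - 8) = p - 4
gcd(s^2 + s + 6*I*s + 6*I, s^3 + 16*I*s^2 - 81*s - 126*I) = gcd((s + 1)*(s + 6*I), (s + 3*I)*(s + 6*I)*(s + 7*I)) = s + 6*I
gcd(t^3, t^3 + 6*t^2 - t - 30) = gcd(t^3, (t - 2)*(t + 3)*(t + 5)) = 1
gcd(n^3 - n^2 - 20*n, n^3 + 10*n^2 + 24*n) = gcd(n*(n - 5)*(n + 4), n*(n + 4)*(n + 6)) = n^2 + 4*n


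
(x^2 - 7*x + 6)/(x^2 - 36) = (x - 1)/(x + 6)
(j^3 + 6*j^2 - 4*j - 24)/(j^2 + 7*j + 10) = (j^2 + 4*j - 12)/(j + 5)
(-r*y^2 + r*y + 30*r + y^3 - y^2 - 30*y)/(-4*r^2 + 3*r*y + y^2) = (y^2 - y - 30)/(4*r + y)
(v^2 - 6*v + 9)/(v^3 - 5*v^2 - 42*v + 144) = (v - 3)/(v^2 - 2*v - 48)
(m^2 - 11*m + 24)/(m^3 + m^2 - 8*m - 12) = (m - 8)/(m^2 + 4*m + 4)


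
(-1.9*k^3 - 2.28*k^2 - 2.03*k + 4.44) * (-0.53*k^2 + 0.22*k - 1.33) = 1.007*k^5 + 0.7904*k^4 + 3.1013*k^3 + 0.2326*k^2 + 3.6767*k - 5.9052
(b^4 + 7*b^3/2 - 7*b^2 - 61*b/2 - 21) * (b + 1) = b^5 + 9*b^4/2 - 7*b^3/2 - 75*b^2/2 - 103*b/2 - 21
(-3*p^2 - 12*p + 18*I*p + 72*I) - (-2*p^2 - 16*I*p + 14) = -p^2 - 12*p + 34*I*p - 14 + 72*I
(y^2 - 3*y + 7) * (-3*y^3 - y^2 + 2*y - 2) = -3*y^5 + 8*y^4 - 16*y^3 - 15*y^2 + 20*y - 14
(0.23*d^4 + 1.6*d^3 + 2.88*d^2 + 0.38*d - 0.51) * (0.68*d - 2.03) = 0.1564*d^5 + 0.6211*d^4 - 1.2896*d^3 - 5.588*d^2 - 1.1182*d + 1.0353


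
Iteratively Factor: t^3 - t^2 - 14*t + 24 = (t - 3)*(t^2 + 2*t - 8) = (t - 3)*(t - 2)*(t + 4)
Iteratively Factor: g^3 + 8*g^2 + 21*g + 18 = (g + 3)*(g^2 + 5*g + 6) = (g + 2)*(g + 3)*(g + 3)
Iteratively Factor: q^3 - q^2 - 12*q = (q - 4)*(q^2 + 3*q) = (q - 4)*(q + 3)*(q)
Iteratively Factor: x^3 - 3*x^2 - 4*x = (x)*(x^2 - 3*x - 4) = x*(x - 4)*(x + 1)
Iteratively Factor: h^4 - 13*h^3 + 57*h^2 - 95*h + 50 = (h - 2)*(h^3 - 11*h^2 + 35*h - 25) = (h - 5)*(h - 2)*(h^2 - 6*h + 5) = (h - 5)*(h - 2)*(h - 1)*(h - 5)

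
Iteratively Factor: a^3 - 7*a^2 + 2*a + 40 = (a - 4)*(a^2 - 3*a - 10) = (a - 5)*(a - 4)*(a + 2)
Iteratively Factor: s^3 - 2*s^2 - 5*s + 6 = (s - 1)*(s^2 - s - 6) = (s - 1)*(s + 2)*(s - 3)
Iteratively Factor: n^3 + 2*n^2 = (n)*(n^2 + 2*n) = n^2*(n + 2)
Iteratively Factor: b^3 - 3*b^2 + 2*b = (b - 1)*(b^2 - 2*b) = (b - 2)*(b - 1)*(b)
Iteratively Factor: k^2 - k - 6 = (k - 3)*(k + 2)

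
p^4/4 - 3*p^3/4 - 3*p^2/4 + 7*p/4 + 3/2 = (p/4 + 1/4)*(p - 3)*(p - 2)*(p + 1)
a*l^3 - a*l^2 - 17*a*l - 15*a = (l - 5)*(l + 3)*(a*l + a)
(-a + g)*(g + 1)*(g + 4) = -a*g^2 - 5*a*g - 4*a + g^3 + 5*g^2 + 4*g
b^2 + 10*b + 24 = (b + 4)*(b + 6)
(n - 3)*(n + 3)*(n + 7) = n^3 + 7*n^2 - 9*n - 63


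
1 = 1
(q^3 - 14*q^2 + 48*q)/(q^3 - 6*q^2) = (q - 8)/q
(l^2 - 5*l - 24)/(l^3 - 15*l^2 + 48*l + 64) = (l + 3)/(l^2 - 7*l - 8)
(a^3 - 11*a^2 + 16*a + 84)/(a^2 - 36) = (a^2 - 5*a - 14)/(a + 6)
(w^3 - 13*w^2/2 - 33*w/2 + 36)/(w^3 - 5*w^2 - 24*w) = (w - 3/2)/w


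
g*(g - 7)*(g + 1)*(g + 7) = g^4 + g^3 - 49*g^2 - 49*g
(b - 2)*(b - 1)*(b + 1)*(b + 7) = b^4 + 5*b^3 - 15*b^2 - 5*b + 14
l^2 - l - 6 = (l - 3)*(l + 2)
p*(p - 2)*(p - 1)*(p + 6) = p^4 + 3*p^3 - 16*p^2 + 12*p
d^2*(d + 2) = d^3 + 2*d^2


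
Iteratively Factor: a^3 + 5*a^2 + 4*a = (a + 4)*(a^2 + a) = a*(a + 4)*(a + 1)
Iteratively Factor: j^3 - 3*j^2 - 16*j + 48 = (j + 4)*(j^2 - 7*j + 12) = (j - 4)*(j + 4)*(j - 3)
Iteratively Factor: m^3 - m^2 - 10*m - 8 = (m - 4)*(m^2 + 3*m + 2) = (m - 4)*(m + 1)*(m + 2)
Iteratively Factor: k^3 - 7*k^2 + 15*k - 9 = (k - 3)*(k^2 - 4*k + 3) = (k - 3)^2*(k - 1)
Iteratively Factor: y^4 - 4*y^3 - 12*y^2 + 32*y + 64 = (y - 4)*(y^3 - 12*y - 16) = (y - 4)*(y + 2)*(y^2 - 2*y - 8) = (y - 4)^2*(y + 2)*(y + 2)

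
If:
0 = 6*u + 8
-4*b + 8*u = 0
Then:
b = -8/3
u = -4/3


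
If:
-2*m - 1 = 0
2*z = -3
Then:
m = -1/2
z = -3/2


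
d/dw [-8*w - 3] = -8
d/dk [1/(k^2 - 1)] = -2*k/(k^2 - 1)^2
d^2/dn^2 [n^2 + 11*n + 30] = 2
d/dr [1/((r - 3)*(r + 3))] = -2*r/(r^4 - 18*r^2 + 81)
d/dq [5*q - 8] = 5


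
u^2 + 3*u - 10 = (u - 2)*(u + 5)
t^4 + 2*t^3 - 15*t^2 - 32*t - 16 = (t - 4)*(t + 1)^2*(t + 4)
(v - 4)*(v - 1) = v^2 - 5*v + 4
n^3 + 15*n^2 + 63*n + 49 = (n + 1)*(n + 7)^2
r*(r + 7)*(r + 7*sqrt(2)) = r^3 + 7*r^2 + 7*sqrt(2)*r^2 + 49*sqrt(2)*r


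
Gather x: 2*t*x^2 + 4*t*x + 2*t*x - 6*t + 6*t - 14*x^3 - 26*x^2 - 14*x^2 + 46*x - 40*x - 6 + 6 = -14*x^3 + x^2*(2*t - 40) + x*(6*t + 6)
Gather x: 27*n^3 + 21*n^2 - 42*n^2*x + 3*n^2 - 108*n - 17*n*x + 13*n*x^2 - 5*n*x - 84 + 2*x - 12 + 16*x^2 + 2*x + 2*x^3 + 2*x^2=27*n^3 + 24*n^2 - 108*n + 2*x^3 + x^2*(13*n + 18) + x*(-42*n^2 - 22*n + 4) - 96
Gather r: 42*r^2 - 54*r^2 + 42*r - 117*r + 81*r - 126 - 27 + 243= -12*r^2 + 6*r + 90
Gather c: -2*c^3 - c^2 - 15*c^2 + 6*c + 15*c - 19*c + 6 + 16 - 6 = -2*c^3 - 16*c^2 + 2*c + 16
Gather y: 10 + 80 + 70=160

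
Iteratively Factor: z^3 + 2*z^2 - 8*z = (z)*(z^2 + 2*z - 8) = z*(z - 2)*(z + 4)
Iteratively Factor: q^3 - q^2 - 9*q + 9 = (q - 1)*(q^2 - 9) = (q - 3)*(q - 1)*(q + 3)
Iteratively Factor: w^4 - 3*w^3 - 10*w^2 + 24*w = (w + 3)*(w^3 - 6*w^2 + 8*w) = w*(w + 3)*(w^2 - 6*w + 8) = w*(w - 2)*(w + 3)*(w - 4)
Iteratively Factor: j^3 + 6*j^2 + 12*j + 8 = (j + 2)*(j^2 + 4*j + 4) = (j + 2)^2*(j + 2)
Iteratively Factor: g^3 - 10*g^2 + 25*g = (g - 5)*(g^2 - 5*g) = (g - 5)^2*(g)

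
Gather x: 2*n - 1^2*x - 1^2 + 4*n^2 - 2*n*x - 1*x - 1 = 4*n^2 + 2*n + x*(-2*n - 2) - 2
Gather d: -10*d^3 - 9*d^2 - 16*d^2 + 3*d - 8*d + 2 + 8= -10*d^3 - 25*d^2 - 5*d + 10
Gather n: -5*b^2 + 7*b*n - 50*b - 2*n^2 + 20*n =-5*b^2 - 50*b - 2*n^2 + n*(7*b + 20)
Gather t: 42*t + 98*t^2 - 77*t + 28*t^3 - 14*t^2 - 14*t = 28*t^3 + 84*t^2 - 49*t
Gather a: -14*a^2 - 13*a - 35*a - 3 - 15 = -14*a^2 - 48*a - 18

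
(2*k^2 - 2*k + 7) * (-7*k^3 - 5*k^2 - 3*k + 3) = -14*k^5 + 4*k^4 - 45*k^3 - 23*k^2 - 27*k + 21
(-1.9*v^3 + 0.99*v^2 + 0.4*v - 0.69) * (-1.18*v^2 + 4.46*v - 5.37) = 2.242*v^5 - 9.6422*v^4 + 14.1464*v^3 - 2.7181*v^2 - 5.2254*v + 3.7053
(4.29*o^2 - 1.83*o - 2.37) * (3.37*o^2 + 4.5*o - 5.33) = 14.4573*o^4 + 13.1379*o^3 - 39.0876*o^2 - 0.911100000000001*o + 12.6321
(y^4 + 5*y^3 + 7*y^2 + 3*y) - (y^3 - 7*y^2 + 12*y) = y^4 + 4*y^3 + 14*y^2 - 9*y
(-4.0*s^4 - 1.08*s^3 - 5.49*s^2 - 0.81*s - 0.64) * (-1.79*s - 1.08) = 7.16*s^5 + 6.2532*s^4 + 10.9935*s^3 + 7.3791*s^2 + 2.0204*s + 0.6912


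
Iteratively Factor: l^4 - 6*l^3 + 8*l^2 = (l)*(l^3 - 6*l^2 + 8*l) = l*(l - 4)*(l^2 - 2*l) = l^2*(l - 4)*(l - 2)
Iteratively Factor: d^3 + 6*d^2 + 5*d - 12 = (d - 1)*(d^2 + 7*d + 12) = (d - 1)*(d + 4)*(d + 3)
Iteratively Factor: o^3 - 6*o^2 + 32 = (o - 4)*(o^2 - 2*o - 8) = (o - 4)*(o + 2)*(o - 4)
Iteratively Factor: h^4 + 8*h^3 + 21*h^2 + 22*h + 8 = (h + 4)*(h^3 + 4*h^2 + 5*h + 2) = (h + 2)*(h + 4)*(h^2 + 2*h + 1) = (h + 1)*(h + 2)*(h + 4)*(h + 1)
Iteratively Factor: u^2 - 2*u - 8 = (u - 4)*(u + 2)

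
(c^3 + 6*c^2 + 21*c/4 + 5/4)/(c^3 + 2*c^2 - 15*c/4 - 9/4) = (2*c^2 + 11*c + 5)/(2*c^2 + 3*c - 9)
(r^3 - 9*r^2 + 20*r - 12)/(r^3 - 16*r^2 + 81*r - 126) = (r^2 - 3*r + 2)/(r^2 - 10*r + 21)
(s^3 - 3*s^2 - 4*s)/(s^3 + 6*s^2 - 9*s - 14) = s*(s - 4)/(s^2 + 5*s - 14)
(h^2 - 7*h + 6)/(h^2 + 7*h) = (h^2 - 7*h + 6)/(h*(h + 7))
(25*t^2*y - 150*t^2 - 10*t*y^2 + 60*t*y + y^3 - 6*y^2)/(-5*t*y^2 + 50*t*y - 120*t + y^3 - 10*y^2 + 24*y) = (-5*t + y)/(y - 4)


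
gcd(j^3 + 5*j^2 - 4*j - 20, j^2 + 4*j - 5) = j + 5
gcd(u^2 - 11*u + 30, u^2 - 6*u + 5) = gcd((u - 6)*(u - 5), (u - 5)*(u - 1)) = u - 5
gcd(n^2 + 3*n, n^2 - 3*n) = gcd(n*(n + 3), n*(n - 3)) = n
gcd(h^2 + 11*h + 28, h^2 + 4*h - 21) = h + 7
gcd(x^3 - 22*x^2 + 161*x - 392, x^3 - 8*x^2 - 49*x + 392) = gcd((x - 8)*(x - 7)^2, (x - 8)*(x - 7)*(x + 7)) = x^2 - 15*x + 56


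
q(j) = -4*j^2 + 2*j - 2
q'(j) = 2 - 8*j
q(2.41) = -20.41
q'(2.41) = -17.28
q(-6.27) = -171.79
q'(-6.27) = 52.16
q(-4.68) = -98.97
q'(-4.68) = 39.44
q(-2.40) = -29.84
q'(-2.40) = 21.20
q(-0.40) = -3.44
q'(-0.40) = 5.20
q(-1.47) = -13.58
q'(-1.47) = 13.76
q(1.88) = -12.38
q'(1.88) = -13.04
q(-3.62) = -61.66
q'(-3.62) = 30.96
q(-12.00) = -602.00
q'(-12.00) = 98.00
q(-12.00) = -602.00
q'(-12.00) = 98.00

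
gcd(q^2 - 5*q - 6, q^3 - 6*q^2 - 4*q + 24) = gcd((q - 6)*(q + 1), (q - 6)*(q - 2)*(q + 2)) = q - 6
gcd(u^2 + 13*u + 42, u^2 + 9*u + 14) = u + 7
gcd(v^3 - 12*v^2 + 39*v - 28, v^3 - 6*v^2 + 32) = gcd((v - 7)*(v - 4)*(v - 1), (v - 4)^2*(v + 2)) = v - 4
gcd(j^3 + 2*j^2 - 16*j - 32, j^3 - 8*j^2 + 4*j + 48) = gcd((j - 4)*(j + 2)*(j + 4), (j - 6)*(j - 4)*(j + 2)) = j^2 - 2*j - 8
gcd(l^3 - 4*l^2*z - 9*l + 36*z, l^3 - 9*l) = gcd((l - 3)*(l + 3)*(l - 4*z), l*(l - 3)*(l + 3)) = l^2 - 9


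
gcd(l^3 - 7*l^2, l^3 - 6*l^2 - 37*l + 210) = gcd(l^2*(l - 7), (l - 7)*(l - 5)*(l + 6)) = l - 7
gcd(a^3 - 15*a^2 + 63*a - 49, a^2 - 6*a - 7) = a - 7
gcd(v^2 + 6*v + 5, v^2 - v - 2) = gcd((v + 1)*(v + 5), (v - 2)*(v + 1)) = v + 1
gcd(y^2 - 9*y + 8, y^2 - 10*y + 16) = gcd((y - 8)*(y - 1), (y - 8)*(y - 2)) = y - 8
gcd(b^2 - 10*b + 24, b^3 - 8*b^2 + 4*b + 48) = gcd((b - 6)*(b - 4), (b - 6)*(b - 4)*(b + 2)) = b^2 - 10*b + 24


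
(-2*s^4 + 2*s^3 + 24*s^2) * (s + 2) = -2*s^5 - 2*s^4 + 28*s^3 + 48*s^2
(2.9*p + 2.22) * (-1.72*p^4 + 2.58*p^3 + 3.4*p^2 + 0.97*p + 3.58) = -4.988*p^5 + 3.6636*p^4 + 15.5876*p^3 + 10.361*p^2 + 12.5354*p + 7.9476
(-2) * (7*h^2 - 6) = 12 - 14*h^2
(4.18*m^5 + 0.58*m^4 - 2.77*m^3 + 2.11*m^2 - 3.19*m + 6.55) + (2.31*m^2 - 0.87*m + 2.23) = 4.18*m^5 + 0.58*m^4 - 2.77*m^3 + 4.42*m^2 - 4.06*m + 8.78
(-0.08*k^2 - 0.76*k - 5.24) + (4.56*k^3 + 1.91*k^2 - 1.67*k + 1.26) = 4.56*k^3 + 1.83*k^2 - 2.43*k - 3.98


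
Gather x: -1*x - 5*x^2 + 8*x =-5*x^2 + 7*x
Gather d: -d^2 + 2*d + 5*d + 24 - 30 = -d^2 + 7*d - 6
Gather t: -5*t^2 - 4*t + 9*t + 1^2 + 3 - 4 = -5*t^2 + 5*t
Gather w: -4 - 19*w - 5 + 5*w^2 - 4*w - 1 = 5*w^2 - 23*w - 10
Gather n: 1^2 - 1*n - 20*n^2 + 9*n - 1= -20*n^2 + 8*n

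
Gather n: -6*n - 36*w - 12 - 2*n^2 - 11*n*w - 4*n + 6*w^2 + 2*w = -2*n^2 + n*(-11*w - 10) + 6*w^2 - 34*w - 12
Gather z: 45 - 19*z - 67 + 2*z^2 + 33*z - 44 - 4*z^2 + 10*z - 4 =-2*z^2 + 24*z - 70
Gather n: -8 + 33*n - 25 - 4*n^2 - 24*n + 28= -4*n^2 + 9*n - 5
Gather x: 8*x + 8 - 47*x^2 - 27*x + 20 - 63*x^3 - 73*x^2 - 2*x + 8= -63*x^3 - 120*x^2 - 21*x + 36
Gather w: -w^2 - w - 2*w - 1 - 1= -w^2 - 3*w - 2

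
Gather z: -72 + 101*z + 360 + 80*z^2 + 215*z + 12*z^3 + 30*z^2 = 12*z^3 + 110*z^2 + 316*z + 288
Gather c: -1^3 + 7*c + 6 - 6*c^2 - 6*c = -6*c^2 + c + 5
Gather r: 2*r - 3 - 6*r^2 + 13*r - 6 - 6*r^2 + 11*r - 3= -12*r^2 + 26*r - 12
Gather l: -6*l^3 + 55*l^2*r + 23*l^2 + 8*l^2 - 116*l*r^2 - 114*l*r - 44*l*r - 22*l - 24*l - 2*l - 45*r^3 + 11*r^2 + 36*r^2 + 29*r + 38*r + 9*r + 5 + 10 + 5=-6*l^3 + l^2*(55*r + 31) + l*(-116*r^2 - 158*r - 48) - 45*r^3 + 47*r^2 + 76*r + 20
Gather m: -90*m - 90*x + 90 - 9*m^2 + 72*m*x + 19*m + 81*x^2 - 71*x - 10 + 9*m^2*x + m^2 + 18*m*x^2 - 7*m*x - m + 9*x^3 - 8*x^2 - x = m^2*(9*x - 8) + m*(18*x^2 + 65*x - 72) + 9*x^3 + 73*x^2 - 162*x + 80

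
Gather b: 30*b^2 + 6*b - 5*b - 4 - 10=30*b^2 + b - 14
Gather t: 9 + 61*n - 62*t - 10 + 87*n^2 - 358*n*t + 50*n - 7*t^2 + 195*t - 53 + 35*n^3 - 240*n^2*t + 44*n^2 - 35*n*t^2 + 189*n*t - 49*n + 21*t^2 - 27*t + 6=35*n^3 + 131*n^2 + 62*n + t^2*(14 - 35*n) + t*(-240*n^2 - 169*n + 106) - 48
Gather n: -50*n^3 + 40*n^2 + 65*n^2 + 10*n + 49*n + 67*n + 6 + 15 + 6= -50*n^3 + 105*n^2 + 126*n + 27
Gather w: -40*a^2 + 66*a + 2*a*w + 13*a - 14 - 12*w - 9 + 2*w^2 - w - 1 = -40*a^2 + 79*a + 2*w^2 + w*(2*a - 13) - 24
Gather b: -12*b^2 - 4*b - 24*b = -12*b^2 - 28*b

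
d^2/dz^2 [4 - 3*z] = 0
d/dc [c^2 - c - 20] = 2*c - 1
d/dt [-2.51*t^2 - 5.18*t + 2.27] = -5.02*t - 5.18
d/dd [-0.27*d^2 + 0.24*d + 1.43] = 0.24 - 0.54*d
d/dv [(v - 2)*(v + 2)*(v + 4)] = 3*v^2 + 8*v - 4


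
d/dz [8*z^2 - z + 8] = 16*z - 1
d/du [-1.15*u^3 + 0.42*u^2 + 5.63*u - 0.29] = -3.45*u^2 + 0.84*u + 5.63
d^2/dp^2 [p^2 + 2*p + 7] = 2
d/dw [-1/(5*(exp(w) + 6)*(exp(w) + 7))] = (2*exp(w) + 13)*exp(w)/(5*(exp(w) + 6)^2*(exp(w) + 7)^2)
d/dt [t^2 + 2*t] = 2*t + 2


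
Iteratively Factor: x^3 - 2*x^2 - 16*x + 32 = (x - 4)*(x^2 + 2*x - 8) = (x - 4)*(x + 4)*(x - 2)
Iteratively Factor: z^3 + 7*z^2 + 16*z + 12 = (z + 3)*(z^2 + 4*z + 4) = (z + 2)*(z + 3)*(z + 2)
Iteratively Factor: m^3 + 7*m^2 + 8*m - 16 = (m - 1)*(m^2 + 8*m + 16) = (m - 1)*(m + 4)*(m + 4)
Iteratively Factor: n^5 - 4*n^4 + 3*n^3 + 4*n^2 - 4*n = (n - 1)*(n^4 - 3*n^3 + 4*n) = (n - 1)*(n + 1)*(n^3 - 4*n^2 + 4*n) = (n - 2)*(n - 1)*(n + 1)*(n^2 - 2*n) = n*(n - 2)*(n - 1)*(n + 1)*(n - 2)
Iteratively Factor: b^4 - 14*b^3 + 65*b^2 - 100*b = (b - 5)*(b^3 - 9*b^2 + 20*b) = (b - 5)*(b - 4)*(b^2 - 5*b) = b*(b - 5)*(b - 4)*(b - 5)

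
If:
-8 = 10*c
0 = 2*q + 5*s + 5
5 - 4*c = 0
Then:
No Solution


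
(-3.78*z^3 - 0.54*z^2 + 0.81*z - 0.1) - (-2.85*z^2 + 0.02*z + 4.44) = -3.78*z^3 + 2.31*z^2 + 0.79*z - 4.54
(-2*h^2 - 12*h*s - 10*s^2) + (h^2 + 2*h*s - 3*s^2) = -h^2 - 10*h*s - 13*s^2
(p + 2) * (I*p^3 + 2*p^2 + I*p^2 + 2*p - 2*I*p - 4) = I*p^4 + 2*p^3 + 3*I*p^3 + 6*p^2 - 4*I*p - 8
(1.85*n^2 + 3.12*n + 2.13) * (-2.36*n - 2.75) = -4.366*n^3 - 12.4507*n^2 - 13.6068*n - 5.8575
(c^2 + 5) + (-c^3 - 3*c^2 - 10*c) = -c^3 - 2*c^2 - 10*c + 5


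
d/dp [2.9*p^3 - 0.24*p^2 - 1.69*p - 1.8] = 8.7*p^2 - 0.48*p - 1.69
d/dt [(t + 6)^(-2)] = -2/(t + 6)^3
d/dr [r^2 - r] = 2*r - 1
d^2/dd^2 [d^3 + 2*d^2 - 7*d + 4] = 6*d + 4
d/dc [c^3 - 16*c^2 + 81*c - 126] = 3*c^2 - 32*c + 81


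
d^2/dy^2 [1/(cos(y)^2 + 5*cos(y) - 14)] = (-4*sin(y)^4 + 83*sin(y)^2 - 205*cos(y)/4 - 15*cos(3*y)/4 - 1)/((cos(y) - 2)^3*(cos(y) + 7)^3)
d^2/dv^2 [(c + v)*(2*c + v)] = 2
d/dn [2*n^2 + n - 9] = 4*n + 1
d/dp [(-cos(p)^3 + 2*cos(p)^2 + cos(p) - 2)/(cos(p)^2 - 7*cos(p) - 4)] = (cos(p)^4 - 14*cos(p)^3 + 3*cos(p)^2 + 12*cos(p) + 18)*sin(p)/(sin(p)^2 + 7*cos(p) + 3)^2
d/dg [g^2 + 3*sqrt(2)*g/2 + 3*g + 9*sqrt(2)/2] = 2*g + 3*sqrt(2)/2 + 3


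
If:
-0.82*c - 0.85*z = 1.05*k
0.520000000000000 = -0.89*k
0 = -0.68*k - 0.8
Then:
No Solution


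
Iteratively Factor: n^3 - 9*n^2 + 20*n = (n - 5)*(n^2 - 4*n) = n*(n - 5)*(n - 4)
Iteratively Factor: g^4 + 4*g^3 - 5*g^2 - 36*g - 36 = (g + 2)*(g^3 + 2*g^2 - 9*g - 18) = (g + 2)*(g + 3)*(g^2 - g - 6) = (g + 2)^2*(g + 3)*(g - 3)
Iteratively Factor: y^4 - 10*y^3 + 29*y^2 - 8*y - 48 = (y - 4)*(y^3 - 6*y^2 + 5*y + 12) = (y - 4)^2*(y^2 - 2*y - 3) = (y - 4)^2*(y + 1)*(y - 3)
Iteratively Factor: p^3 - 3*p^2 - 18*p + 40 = (p + 4)*(p^2 - 7*p + 10) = (p - 5)*(p + 4)*(p - 2)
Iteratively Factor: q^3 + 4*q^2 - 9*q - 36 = (q + 3)*(q^2 + q - 12) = (q + 3)*(q + 4)*(q - 3)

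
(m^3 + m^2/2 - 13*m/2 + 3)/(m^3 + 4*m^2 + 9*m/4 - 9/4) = 2*(m - 2)/(2*m + 3)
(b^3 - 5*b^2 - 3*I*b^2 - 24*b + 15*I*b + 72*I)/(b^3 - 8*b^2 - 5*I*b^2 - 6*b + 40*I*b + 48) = (b + 3)/(b - 2*I)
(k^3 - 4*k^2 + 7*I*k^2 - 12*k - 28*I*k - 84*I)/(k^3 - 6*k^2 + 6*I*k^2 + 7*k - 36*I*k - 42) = (k + 2)/(k - I)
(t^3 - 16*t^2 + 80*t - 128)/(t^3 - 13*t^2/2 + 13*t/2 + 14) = 2*(t^2 - 12*t + 32)/(2*t^2 - 5*t - 7)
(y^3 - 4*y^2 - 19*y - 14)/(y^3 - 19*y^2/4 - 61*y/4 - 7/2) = 4*(y + 1)/(4*y + 1)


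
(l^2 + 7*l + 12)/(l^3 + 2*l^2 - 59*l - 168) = (l + 4)/(l^2 - l - 56)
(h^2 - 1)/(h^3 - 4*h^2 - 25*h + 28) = (h + 1)/(h^2 - 3*h - 28)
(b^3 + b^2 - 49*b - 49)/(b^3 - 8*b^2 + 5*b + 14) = (b + 7)/(b - 2)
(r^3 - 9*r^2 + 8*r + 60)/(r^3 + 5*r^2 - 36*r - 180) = (r^2 - 3*r - 10)/(r^2 + 11*r + 30)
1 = 1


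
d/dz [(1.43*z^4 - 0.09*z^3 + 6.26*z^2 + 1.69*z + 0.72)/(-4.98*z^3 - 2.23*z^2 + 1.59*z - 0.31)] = (-7.1214*z^6 - 6.3778*z^5 + 38.1966*z^4 + 14.773*z^3 + 24.5626*z^2 - 0.67*z - 1.6687)/(24.8004*z^6 + 22.2108*z^5 - 10.8635*z^4 - 4.0038*z^3 + 3.9107*z^2 - 0.9858*z + 0.0961)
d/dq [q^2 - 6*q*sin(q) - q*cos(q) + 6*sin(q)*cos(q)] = q*sin(q) - 6*q*cos(q) + 2*q - 6*sin(q) - cos(q) + 6*cos(2*q)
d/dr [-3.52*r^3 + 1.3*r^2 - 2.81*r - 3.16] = -10.56*r^2 + 2.6*r - 2.81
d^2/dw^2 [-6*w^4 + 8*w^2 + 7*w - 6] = 16 - 72*w^2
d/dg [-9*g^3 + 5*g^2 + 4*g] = -27*g^2 + 10*g + 4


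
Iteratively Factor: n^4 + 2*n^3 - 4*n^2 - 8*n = (n + 2)*(n^3 - 4*n) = n*(n + 2)*(n^2 - 4) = n*(n - 2)*(n + 2)*(n + 2)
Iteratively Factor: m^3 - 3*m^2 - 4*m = (m)*(m^2 - 3*m - 4) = m*(m - 4)*(m + 1)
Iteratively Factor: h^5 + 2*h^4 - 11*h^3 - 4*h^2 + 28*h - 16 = (h + 4)*(h^4 - 2*h^3 - 3*h^2 + 8*h - 4) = (h - 1)*(h + 4)*(h^3 - h^2 - 4*h + 4) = (h - 2)*(h - 1)*(h + 4)*(h^2 + h - 2) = (h - 2)*(h - 1)*(h + 2)*(h + 4)*(h - 1)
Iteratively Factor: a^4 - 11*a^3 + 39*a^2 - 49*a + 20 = (a - 4)*(a^3 - 7*a^2 + 11*a - 5) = (a - 5)*(a - 4)*(a^2 - 2*a + 1) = (a - 5)*(a - 4)*(a - 1)*(a - 1)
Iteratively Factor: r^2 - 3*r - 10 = (r + 2)*(r - 5)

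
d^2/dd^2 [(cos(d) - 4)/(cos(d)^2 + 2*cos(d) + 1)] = (-31*cos(d)/4 + 10*cos(2*d) - cos(3*d)/4 - 18)/(cos(d) + 1)^4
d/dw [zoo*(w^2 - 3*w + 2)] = zoo*(w + 1)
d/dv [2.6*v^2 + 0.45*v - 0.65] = 5.2*v + 0.45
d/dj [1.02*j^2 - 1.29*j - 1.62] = 2.04*j - 1.29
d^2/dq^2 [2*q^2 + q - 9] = 4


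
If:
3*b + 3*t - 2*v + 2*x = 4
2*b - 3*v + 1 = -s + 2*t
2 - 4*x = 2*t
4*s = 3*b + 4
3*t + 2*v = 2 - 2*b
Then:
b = -6/13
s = 17/26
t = 19/13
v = -19/26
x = -3/13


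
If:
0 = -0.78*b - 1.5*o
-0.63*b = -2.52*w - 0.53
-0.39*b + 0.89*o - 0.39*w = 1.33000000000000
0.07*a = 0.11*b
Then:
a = -2.06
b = -1.31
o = 0.68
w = -0.54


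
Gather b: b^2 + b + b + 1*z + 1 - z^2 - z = b^2 + 2*b - z^2 + 1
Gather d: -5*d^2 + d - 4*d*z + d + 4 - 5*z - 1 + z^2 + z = -5*d^2 + d*(2 - 4*z) + z^2 - 4*z + 3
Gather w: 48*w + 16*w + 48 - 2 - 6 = 64*w + 40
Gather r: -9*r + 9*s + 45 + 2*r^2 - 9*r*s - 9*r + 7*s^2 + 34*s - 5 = 2*r^2 + r*(-9*s - 18) + 7*s^2 + 43*s + 40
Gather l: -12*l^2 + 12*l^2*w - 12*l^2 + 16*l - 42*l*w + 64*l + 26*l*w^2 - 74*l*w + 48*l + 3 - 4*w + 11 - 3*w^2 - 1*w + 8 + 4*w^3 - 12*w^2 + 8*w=l^2*(12*w - 24) + l*(26*w^2 - 116*w + 128) + 4*w^3 - 15*w^2 + 3*w + 22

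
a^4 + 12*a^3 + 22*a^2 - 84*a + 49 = (a - 1)^2*(a + 7)^2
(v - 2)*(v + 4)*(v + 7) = v^3 + 9*v^2 + 6*v - 56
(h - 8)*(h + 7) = h^2 - h - 56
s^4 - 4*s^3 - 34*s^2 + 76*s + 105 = (s - 7)*(s - 3)*(s + 1)*(s + 5)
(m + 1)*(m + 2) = m^2 + 3*m + 2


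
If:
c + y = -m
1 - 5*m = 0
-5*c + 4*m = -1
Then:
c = 9/25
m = 1/5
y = -14/25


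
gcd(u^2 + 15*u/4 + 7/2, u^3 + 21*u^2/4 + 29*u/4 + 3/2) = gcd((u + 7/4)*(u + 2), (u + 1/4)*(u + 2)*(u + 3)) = u + 2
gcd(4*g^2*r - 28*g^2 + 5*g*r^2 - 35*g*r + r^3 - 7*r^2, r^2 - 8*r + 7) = r - 7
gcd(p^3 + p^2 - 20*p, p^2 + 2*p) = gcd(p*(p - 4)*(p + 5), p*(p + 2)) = p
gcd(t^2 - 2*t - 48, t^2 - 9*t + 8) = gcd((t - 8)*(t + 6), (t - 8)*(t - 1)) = t - 8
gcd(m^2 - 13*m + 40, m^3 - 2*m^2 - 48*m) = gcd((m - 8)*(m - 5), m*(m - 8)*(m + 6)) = m - 8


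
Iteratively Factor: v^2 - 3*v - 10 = (v - 5)*(v + 2)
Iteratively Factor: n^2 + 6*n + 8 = (n + 4)*(n + 2)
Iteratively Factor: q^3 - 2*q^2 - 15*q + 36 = (q - 3)*(q^2 + q - 12) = (q - 3)^2*(q + 4)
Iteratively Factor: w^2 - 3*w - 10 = (w - 5)*(w + 2)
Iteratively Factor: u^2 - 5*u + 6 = (u - 3)*(u - 2)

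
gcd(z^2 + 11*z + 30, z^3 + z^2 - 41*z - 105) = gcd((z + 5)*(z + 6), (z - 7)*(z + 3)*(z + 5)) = z + 5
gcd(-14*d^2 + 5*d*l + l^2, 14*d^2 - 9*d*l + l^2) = 2*d - l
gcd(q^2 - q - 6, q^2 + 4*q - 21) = q - 3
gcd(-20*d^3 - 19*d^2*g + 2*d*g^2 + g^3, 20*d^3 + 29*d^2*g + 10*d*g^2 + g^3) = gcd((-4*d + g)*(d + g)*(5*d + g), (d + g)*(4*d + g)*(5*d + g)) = 5*d^2 + 6*d*g + g^2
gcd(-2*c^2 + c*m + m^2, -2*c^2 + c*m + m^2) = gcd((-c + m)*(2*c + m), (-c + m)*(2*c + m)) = 2*c^2 - c*m - m^2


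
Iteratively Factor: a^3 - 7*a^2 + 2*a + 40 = (a - 4)*(a^2 - 3*a - 10) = (a - 4)*(a + 2)*(a - 5)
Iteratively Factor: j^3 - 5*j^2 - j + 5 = (j - 1)*(j^2 - 4*j - 5) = (j - 5)*(j - 1)*(j + 1)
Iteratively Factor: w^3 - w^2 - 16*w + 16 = (w - 1)*(w^2 - 16) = (w - 4)*(w - 1)*(w + 4)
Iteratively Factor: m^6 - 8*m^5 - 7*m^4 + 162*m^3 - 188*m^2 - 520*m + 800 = (m + 4)*(m^5 - 12*m^4 + 41*m^3 - 2*m^2 - 180*m + 200) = (m - 5)*(m + 4)*(m^4 - 7*m^3 + 6*m^2 + 28*m - 40) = (m - 5)*(m - 2)*(m + 4)*(m^3 - 5*m^2 - 4*m + 20) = (m - 5)*(m - 2)^2*(m + 4)*(m^2 - 3*m - 10) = (m - 5)*(m - 2)^2*(m + 2)*(m + 4)*(m - 5)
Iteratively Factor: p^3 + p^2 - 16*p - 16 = (p + 1)*(p^2 - 16) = (p + 1)*(p + 4)*(p - 4)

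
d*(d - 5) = d^2 - 5*d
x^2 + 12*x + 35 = (x + 5)*(x + 7)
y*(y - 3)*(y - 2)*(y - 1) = y^4 - 6*y^3 + 11*y^2 - 6*y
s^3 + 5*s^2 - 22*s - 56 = (s - 4)*(s + 2)*(s + 7)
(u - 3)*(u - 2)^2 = u^3 - 7*u^2 + 16*u - 12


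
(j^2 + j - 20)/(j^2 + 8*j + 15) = (j - 4)/(j + 3)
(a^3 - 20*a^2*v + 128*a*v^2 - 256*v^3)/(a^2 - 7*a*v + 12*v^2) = (-a^2 + 16*a*v - 64*v^2)/(-a + 3*v)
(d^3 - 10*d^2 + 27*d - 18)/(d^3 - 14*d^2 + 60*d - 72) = (d^2 - 4*d + 3)/(d^2 - 8*d + 12)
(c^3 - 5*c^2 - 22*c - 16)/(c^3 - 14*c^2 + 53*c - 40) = (c^2 + 3*c + 2)/(c^2 - 6*c + 5)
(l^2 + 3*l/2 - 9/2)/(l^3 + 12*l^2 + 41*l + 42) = (l - 3/2)/(l^2 + 9*l + 14)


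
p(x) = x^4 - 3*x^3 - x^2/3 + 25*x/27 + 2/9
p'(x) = 4*x^3 - 9*x^2 - 2*x/3 + 25/27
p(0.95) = -0.96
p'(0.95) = -4.40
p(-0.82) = 1.35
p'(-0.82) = -6.78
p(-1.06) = 3.70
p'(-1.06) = -13.24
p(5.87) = 574.66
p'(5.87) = 495.95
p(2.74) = -5.09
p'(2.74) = 13.81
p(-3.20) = 197.01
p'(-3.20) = -220.17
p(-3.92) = 408.31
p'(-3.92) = -375.70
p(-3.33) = 227.18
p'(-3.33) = -244.36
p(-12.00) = 25861.11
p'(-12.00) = -8199.07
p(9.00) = 4355.56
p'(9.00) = 2181.93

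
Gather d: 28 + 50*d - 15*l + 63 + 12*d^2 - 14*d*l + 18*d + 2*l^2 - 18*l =12*d^2 + d*(68 - 14*l) + 2*l^2 - 33*l + 91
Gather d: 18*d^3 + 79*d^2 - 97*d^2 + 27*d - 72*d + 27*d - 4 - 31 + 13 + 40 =18*d^3 - 18*d^2 - 18*d + 18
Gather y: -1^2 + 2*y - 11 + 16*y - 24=18*y - 36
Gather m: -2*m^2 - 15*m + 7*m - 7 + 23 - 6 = -2*m^2 - 8*m + 10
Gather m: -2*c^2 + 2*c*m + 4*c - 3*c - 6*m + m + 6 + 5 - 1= -2*c^2 + c + m*(2*c - 5) + 10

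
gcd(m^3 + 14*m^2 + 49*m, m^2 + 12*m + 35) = m + 7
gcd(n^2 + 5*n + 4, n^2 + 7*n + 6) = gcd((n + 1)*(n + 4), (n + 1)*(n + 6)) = n + 1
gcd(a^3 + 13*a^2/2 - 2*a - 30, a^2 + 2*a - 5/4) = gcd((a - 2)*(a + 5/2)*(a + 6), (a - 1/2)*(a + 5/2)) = a + 5/2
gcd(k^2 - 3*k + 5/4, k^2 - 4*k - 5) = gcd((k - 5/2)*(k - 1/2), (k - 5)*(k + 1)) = 1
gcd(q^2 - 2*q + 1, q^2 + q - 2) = q - 1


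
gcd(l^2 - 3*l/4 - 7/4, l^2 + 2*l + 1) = l + 1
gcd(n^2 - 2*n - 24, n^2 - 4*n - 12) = n - 6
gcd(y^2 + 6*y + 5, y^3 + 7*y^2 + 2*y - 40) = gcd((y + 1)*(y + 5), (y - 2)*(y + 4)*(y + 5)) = y + 5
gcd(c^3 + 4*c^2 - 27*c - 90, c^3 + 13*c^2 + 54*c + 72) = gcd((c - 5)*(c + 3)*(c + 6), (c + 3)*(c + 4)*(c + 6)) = c^2 + 9*c + 18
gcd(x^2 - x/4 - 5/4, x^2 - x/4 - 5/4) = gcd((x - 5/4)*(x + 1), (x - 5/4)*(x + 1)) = x^2 - x/4 - 5/4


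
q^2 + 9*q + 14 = (q + 2)*(q + 7)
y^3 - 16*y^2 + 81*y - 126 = (y - 7)*(y - 6)*(y - 3)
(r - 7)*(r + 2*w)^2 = r^3 + 4*r^2*w - 7*r^2 + 4*r*w^2 - 28*r*w - 28*w^2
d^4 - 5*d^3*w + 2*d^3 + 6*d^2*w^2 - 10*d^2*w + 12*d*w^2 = d*(d + 2)*(d - 3*w)*(d - 2*w)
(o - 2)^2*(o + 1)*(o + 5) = o^4 + 2*o^3 - 15*o^2 + 4*o + 20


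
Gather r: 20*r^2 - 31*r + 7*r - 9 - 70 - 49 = 20*r^2 - 24*r - 128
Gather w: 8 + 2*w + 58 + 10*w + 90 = 12*w + 156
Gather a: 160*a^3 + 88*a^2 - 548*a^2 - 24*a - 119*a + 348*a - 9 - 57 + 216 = 160*a^3 - 460*a^2 + 205*a + 150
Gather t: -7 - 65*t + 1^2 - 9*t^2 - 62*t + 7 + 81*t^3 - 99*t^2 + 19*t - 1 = 81*t^3 - 108*t^2 - 108*t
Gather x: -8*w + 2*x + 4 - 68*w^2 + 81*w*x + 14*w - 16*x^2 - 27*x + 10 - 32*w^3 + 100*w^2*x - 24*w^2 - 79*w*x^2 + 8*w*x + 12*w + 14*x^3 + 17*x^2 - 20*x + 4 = -32*w^3 - 92*w^2 + 18*w + 14*x^3 + x^2*(1 - 79*w) + x*(100*w^2 + 89*w - 45) + 18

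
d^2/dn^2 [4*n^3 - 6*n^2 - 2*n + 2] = 24*n - 12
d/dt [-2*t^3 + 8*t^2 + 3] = 2*t*(8 - 3*t)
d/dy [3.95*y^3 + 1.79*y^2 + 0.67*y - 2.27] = 11.85*y^2 + 3.58*y + 0.67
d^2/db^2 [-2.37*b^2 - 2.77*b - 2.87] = -4.74000000000000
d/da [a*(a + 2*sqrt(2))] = 2*a + 2*sqrt(2)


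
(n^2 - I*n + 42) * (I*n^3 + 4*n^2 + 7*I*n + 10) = I*n^5 + 5*n^4 + 45*I*n^3 + 185*n^2 + 284*I*n + 420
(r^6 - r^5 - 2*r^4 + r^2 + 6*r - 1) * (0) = 0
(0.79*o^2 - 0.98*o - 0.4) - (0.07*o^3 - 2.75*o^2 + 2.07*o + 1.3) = -0.07*o^3 + 3.54*o^2 - 3.05*o - 1.7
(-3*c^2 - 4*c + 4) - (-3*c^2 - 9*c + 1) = 5*c + 3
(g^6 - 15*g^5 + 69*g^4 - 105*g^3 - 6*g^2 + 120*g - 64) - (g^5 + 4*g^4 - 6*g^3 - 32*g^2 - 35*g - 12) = g^6 - 16*g^5 + 65*g^4 - 99*g^3 + 26*g^2 + 155*g - 52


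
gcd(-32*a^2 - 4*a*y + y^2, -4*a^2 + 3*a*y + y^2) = 4*a + y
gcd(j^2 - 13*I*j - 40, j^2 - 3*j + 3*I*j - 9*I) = 1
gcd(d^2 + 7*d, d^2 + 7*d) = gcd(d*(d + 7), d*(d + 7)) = d^2 + 7*d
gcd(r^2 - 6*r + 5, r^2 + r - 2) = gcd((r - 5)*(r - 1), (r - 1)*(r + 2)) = r - 1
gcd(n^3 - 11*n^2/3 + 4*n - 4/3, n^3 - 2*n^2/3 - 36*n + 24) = n - 2/3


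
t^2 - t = t*(t - 1)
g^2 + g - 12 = (g - 3)*(g + 4)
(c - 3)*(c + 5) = c^2 + 2*c - 15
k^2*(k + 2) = k^3 + 2*k^2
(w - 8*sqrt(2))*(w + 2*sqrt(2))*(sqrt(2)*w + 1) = sqrt(2)*w^3 - 11*w^2 - 38*sqrt(2)*w - 32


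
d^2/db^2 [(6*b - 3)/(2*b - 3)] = 48/(2*b - 3)^3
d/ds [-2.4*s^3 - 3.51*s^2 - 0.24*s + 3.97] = -7.2*s^2 - 7.02*s - 0.24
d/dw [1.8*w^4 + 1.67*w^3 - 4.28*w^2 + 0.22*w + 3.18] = 7.2*w^3 + 5.01*w^2 - 8.56*w + 0.22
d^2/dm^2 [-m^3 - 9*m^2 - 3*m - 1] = -6*m - 18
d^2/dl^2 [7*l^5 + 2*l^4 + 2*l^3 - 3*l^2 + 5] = 140*l^3 + 24*l^2 + 12*l - 6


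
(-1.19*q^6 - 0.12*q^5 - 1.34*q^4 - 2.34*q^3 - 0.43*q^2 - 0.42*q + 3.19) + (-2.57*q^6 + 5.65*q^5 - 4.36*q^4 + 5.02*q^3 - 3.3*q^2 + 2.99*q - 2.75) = -3.76*q^6 + 5.53*q^5 - 5.7*q^4 + 2.68*q^3 - 3.73*q^2 + 2.57*q + 0.44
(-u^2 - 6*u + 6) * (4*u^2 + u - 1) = -4*u^4 - 25*u^3 + 19*u^2 + 12*u - 6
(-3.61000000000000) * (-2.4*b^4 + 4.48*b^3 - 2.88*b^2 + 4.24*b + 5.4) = 8.664*b^4 - 16.1728*b^3 + 10.3968*b^2 - 15.3064*b - 19.494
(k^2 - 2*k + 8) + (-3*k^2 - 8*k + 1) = -2*k^2 - 10*k + 9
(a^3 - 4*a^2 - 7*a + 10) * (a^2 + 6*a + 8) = a^5 + 2*a^4 - 23*a^3 - 64*a^2 + 4*a + 80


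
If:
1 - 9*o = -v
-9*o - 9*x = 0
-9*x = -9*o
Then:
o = 0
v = -1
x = 0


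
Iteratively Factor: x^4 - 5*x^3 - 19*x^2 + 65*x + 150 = (x - 5)*(x^3 - 19*x - 30) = (x - 5)*(x + 3)*(x^2 - 3*x - 10) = (x - 5)*(x + 2)*(x + 3)*(x - 5)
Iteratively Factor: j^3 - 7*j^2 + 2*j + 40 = (j - 5)*(j^2 - 2*j - 8) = (j - 5)*(j - 4)*(j + 2)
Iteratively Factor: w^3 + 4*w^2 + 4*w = (w + 2)*(w^2 + 2*w) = (w + 2)^2*(w)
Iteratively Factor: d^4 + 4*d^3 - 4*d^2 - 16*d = (d + 4)*(d^3 - 4*d) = d*(d + 4)*(d^2 - 4) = d*(d - 2)*(d + 4)*(d + 2)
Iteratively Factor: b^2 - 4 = (b + 2)*(b - 2)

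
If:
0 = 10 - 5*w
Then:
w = 2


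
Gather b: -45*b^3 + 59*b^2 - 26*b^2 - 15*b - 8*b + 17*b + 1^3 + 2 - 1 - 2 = -45*b^3 + 33*b^2 - 6*b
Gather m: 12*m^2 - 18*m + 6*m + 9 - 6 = 12*m^2 - 12*m + 3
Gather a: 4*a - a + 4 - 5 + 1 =3*a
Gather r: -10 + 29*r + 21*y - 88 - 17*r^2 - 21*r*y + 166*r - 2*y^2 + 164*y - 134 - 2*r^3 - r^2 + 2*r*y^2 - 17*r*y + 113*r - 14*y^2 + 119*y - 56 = -2*r^3 - 18*r^2 + r*(2*y^2 - 38*y + 308) - 16*y^2 + 304*y - 288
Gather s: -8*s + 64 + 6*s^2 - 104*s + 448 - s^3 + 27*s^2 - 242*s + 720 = -s^3 + 33*s^2 - 354*s + 1232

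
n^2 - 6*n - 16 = (n - 8)*(n + 2)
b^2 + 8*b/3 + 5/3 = (b + 1)*(b + 5/3)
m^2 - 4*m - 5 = (m - 5)*(m + 1)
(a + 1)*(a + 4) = a^2 + 5*a + 4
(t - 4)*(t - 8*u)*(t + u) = t^3 - 7*t^2*u - 4*t^2 - 8*t*u^2 + 28*t*u + 32*u^2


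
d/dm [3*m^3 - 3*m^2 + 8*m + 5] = 9*m^2 - 6*m + 8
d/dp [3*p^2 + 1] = 6*p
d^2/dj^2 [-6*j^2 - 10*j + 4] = -12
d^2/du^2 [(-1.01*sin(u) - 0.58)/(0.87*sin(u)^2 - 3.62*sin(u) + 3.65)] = (0.764469000000001*sin(u)^5 + 4.93690199999999*sin(u)^4 - 26.252424*sin(u)^3 + 10.94451*sin(u)^2 + 51.322707*sin(u) - 38.207784)/(0.87*sin(u)^2 - 3.62*sin(u) + 3.65)^3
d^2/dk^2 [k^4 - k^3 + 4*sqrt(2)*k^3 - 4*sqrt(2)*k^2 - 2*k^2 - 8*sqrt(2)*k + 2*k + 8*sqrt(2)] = 12*k^2 - 6*k + 24*sqrt(2)*k - 8*sqrt(2) - 4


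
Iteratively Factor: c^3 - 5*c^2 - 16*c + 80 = (c + 4)*(c^2 - 9*c + 20) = (c - 5)*(c + 4)*(c - 4)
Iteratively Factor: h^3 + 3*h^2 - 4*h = (h)*(h^2 + 3*h - 4) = h*(h + 4)*(h - 1)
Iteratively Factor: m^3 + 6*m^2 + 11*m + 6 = (m + 1)*(m^2 + 5*m + 6) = (m + 1)*(m + 3)*(m + 2)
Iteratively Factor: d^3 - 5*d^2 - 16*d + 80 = (d + 4)*(d^2 - 9*d + 20) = (d - 4)*(d + 4)*(d - 5)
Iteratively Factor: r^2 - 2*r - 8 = (r + 2)*(r - 4)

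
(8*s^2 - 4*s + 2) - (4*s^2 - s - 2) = 4*s^2 - 3*s + 4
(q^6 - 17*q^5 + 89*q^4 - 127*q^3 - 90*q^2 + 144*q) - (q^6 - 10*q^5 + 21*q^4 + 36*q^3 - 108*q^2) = -7*q^5 + 68*q^4 - 163*q^3 + 18*q^2 + 144*q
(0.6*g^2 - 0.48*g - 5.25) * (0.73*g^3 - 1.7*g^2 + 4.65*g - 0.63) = 0.438*g^5 - 1.3704*g^4 - 0.2265*g^3 + 6.315*g^2 - 24.1101*g + 3.3075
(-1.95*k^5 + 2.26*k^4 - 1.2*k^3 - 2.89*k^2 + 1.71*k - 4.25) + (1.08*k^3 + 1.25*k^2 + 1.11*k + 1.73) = -1.95*k^5 + 2.26*k^4 - 0.12*k^3 - 1.64*k^2 + 2.82*k - 2.52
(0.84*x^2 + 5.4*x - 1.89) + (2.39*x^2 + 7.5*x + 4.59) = 3.23*x^2 + 12.9*x + 2.7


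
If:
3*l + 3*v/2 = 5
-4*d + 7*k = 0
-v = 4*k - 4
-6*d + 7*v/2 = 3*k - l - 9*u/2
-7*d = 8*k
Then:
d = 0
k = 0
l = -1/3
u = -82/27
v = 4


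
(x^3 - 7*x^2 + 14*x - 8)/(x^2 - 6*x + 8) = x - 1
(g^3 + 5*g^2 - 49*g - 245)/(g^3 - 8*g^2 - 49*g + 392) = (g + 5)/(g - 8)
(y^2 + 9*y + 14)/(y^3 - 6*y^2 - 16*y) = (y + 7)/(y*(y - 8))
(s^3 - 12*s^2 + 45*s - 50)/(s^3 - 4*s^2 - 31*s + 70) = (s^2 - 10*s + 25)/(s^2 - 2*s - 35)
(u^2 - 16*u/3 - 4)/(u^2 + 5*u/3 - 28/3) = (3*u^2 - 16*u - 12)/(3*u^2 + 5*u - 28)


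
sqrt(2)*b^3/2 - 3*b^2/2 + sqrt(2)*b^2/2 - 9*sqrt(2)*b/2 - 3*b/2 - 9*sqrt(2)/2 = (b - 3*sqrt(2))*(b + 3*sqrt(2)/2)*(sqrt(2)*b/2 + sqrt(2)/2)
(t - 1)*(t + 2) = t^2 + t - 2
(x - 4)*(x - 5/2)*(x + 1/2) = x^3 - 6*x^2 + 27*x/4 + 5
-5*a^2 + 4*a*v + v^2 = (-a + v)*(5*a + v)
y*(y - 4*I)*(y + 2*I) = y^3 - 2*I*y^2 + 8*y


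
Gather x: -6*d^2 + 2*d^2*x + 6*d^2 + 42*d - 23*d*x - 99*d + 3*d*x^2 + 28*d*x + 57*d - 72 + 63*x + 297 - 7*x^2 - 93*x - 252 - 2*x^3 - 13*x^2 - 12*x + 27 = -2*x^3 + x^2*(3*d - 20) + x*(2*d^2 + 5*d - 42)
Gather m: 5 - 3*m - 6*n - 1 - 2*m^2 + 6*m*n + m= -2*m^2 + m*(6*n - 2) - 6*n + 4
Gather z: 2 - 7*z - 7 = -7*z - 5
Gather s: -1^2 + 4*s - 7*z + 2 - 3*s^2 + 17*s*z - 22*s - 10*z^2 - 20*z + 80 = -3*s^2 + s*(17*z - 18) - 10*z^2 - 27*z + 81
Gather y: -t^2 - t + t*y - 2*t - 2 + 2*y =-t^2 - 3*t + y*(t + 2) - 2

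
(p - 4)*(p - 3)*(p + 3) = p^3 - 4*p^2 - 9*p + 36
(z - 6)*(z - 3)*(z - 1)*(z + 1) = z^4 - 9*z^3 + 17*z^2 + 9*z - 18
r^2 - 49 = (r - 7)*(r + 7)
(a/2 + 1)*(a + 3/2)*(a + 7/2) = a^3/2 + 7*a^2/2 + 61*a/8 + 21/4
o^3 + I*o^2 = o^2*(o + I)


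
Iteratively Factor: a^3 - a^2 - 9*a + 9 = (a + 3)*(a^2 - 4*a + 3) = (a - 1)*(a + 3)*(a - 3)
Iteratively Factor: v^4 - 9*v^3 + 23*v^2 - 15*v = (v - 3)*(v^3 - 6*v^2 + 5*v) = v*(v - 3)*(v^2 - 6*v + 5) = v*(v - 3)*(v - 1)*(v - 5)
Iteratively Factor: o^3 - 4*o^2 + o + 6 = (o - 3)*(o^2 - o - 2) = (o - 3)*(o + 1)*(o - 2)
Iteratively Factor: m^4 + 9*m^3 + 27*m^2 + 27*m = (m + 3)*(m^3 + 6*m^2 + 9*m) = (m + 3)^2*(m^2 + 3*m) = m*(m + 3)^2*(m + 3)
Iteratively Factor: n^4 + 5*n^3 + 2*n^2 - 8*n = (n)*(n^3 + 5*n^2 + 2*n - 8) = n*(n + 4)*(n^2 + n - 2) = n*(n + 2)*(n + 4)*(n - 1)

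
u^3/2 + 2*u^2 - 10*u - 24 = (u/2 + 1)*(u - 4)*(u + 6)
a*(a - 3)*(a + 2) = a^3 - a^2 - 6*a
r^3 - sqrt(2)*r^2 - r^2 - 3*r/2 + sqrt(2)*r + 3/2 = (r - 1)*(r - 3*sqrt(2)/2)*(r + sqrt(2)/2)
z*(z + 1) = z^2 + z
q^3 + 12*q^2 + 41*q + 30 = (q + 1)*(q + 5)*(q + 6)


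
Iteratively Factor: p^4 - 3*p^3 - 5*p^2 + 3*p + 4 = (p - 1)*(p^3 - 2*p^2 - 7*p - 4) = (p - 4)*(p - 1)*(p^2 + 2*p + 1) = (p - 4)*(p - 1)*(p + 1)*(p + 1)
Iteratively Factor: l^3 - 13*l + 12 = (l + 4)*(l^2 - 4*l + 3) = (l - 1)*(l + 4)*(l - 3)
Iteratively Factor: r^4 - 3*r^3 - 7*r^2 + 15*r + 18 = (r - 3)*(r^3 - 7*r - 6) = (r - 3)^2*(r^2 + 3*r + 2) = (r - 3)^2*(r + 1)*(r + 2)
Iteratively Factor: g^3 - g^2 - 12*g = (g - 4)*(g^2 + 3*g) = (g - 4)*(g + 3)*(g)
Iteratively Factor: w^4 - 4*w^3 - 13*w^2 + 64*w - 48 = (w - 4)*(w^3 - 13*w + 12) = (w - 4)*(w - 1)*(w^2 + w - 12) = (w - 4)*(w - 1)*(w + 4)*(w - 3)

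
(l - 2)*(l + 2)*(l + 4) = l^3 + 4*l^2 - 4*l - 16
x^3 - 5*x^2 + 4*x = x*(x - 4)*(x - 1)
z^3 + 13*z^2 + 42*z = z*(z + 6)*(z + 7)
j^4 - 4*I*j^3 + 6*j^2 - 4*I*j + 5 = (j - 5*I)*(j - I)*(j + I)^2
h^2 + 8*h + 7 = (h + 1)*(h + 7)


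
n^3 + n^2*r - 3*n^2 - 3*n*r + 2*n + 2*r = (n - 2)*(n - 1)*(n + r)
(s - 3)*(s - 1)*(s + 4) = s^3 - 13*s + 12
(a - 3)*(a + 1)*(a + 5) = a^3 + 3*a^2 - 13*a - 15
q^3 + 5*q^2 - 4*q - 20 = (q - 2)*(q + 2)*(q + 5)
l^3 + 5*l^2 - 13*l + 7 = (l - 1)^2*(l + 7)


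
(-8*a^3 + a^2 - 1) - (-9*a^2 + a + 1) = -8*a^3 + 10*a^2 - a - 2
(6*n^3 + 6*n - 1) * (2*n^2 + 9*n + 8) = 12*n^5 + 54*n^4 + 60*n^3 + 52*n^2 + 39*n - 8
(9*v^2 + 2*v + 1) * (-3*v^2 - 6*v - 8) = -27*v^4 - 60*v^3 - 87*v^2 - 22*v - 8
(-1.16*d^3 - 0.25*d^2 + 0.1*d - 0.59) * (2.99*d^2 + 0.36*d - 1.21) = -3.4684*d^5 - 1.1651*d^4 + 1.6126*d^3 - 1.4256*d^2 - 0.3334*d + 0.7139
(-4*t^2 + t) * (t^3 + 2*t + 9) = -4*t^5 + t^4 - 8*t^3 - 34*t^2 + 9*t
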